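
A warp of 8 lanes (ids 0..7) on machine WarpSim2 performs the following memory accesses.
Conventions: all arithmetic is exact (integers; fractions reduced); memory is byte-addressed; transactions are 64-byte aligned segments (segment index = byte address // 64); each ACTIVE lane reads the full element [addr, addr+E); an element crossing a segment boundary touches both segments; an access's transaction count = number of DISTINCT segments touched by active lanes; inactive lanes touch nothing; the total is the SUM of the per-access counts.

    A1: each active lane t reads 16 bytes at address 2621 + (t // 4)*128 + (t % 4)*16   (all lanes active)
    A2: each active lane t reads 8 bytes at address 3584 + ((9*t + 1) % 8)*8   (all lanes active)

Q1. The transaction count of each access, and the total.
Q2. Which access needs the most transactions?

A1: 4 transactions
A2: 1 transaction

Answer: 4,1; total 5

Answer: A1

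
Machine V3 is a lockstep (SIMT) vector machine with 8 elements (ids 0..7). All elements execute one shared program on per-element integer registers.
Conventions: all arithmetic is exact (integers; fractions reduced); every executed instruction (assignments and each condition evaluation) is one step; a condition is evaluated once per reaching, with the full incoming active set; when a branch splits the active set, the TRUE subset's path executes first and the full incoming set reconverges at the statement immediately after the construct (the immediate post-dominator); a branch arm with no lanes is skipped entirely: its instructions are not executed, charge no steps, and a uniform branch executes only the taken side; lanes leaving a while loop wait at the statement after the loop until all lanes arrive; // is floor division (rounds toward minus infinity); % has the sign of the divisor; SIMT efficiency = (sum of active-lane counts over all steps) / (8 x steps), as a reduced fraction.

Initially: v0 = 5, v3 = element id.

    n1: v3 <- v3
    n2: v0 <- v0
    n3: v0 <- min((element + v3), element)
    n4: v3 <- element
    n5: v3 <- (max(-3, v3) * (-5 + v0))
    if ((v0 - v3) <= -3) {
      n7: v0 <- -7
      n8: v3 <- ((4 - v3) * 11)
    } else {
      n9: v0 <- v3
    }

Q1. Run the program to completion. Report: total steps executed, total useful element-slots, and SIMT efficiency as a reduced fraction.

Answer: 9 steps, 57 useful, 19/24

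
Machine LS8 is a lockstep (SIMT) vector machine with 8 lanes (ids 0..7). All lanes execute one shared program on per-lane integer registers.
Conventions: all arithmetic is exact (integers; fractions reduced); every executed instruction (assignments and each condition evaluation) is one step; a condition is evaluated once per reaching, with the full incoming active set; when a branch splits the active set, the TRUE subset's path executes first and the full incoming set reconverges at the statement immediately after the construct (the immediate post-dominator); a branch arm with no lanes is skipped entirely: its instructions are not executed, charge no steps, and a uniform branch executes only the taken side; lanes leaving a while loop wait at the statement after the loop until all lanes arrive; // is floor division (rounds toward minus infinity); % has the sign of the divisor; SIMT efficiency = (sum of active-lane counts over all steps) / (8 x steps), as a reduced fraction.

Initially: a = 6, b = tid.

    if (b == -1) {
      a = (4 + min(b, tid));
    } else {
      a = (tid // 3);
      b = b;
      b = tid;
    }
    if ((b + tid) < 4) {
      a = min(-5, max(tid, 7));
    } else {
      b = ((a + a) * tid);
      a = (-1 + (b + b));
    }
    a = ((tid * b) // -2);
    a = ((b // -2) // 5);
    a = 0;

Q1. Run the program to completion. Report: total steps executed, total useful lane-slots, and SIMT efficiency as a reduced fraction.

Answer: 11 steps, 78 useful, 39/44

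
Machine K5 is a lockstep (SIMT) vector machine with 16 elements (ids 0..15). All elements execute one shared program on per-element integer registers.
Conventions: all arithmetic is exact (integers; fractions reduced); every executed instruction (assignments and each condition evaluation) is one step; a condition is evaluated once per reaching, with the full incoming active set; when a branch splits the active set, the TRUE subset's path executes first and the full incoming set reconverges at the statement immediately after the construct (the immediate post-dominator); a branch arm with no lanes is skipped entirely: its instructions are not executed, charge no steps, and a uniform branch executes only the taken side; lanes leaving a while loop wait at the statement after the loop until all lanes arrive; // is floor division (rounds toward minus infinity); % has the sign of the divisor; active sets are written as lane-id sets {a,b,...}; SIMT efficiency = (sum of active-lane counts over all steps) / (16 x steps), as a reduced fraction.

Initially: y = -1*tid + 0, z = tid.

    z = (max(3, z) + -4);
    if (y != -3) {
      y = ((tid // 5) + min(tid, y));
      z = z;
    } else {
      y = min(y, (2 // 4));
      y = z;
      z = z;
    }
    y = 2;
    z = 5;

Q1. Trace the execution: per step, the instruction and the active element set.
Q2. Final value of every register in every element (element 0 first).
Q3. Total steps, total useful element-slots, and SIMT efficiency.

step 0: z <- (max(3, z) + -4)        {0,1,2,3,4,5,6,7,8,9,10,11,12,13,14,15}
step 1: eval (y != -3)               {0,1,2,3,4,5,6,7,8,9,10,11,12,13,14,15}
step 2: y <- ((tid // 5) + min(tid, y)) {0,1,2,4,5,6,7,8,9,10,11,12,13,14,15}
step 3: z <- z                       {0,1,2,4,5,6,7,8,9,10,11,12,13,14,15}
step 4: y <- min(y, (2 // 4))        {3}
step 5: y <- z                       {3}
step 6: z <- z                       {3}
step 7: y <- 2                       {0,1,2,3,4,5,6,7,8,9,10,11,12,13,14,15}
step 8: z <- 5                       {0,1,2,3,4,5,6,7,8,9,10,11,12,13,14,15}

Answer: 9 steps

y: 2,2,2,2,2,2,2,2,2,2,2,2,2,2,2,2
z: 5,5,5,5,5,5,5,5,5,5,5,5,5,5,5,5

steps = 9; useful = 97; efficiency = 97/144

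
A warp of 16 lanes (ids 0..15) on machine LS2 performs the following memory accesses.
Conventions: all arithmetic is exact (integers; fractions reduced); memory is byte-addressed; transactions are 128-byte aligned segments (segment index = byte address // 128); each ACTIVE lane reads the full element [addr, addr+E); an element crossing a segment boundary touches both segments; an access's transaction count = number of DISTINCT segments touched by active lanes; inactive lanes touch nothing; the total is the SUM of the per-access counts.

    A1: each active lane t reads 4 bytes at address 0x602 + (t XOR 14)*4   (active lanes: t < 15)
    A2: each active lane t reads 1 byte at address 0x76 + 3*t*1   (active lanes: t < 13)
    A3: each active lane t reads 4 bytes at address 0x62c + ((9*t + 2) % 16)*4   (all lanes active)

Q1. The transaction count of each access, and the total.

A1: 1 transaction
A2: 2 transactions
A3: 1 transaction

Answer: 1,2,1; total 4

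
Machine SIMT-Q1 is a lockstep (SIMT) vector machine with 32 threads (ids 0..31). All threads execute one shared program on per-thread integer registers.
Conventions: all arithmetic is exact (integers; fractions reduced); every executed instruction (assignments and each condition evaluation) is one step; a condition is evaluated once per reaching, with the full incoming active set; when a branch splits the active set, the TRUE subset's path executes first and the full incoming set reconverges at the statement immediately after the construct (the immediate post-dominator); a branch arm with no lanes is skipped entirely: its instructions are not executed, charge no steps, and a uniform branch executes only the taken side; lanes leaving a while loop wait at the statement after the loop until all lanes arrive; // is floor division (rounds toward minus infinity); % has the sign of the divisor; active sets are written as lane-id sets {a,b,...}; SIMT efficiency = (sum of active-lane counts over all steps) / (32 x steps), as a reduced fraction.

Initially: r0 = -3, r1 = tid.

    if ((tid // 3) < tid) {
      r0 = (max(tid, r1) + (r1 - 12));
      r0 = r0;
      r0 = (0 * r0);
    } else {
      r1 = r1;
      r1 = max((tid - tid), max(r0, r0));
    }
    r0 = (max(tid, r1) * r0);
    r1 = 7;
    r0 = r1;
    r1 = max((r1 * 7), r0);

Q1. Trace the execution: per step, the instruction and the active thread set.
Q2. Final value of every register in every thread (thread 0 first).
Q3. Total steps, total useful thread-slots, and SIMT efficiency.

step 0: eval ((tid // 3) < tid)      {0,1,2,3,4,5,6,7,8,9,10,11,12,13,14,15,16,17,18,19,20,21,22,23,24,25,26,27,28,29,30,31}
step 1: r0 <- (max(tid, r1) + (r1 - 12)) {1,2,3,4,5,6,7,8,9,10,11,12,13,14,15,16,17,18,19,20,21,22,23,24,25,26,27,28,29,30,31}
step 2: r0 <- r0                     {1,2,3,4,5,6,7,8,9,10,11,12,13,14,15,16,17,18,19,20,21,22,23,24,25,26,27,28,29,30,31}
step 3: r0 <- (0 * r0)               {1,2,3,4,5,6,7,8,9,10,11,12,13,14,15,16,17,18,19,20,21,22,23,24,25,26,27,28,29,30,31}
step 4: r1 <- r1                     {0}
step 5: r1 <- max((tid - tid), max(r0, r0)) {0}
step 6: r0 <- (max(tid, r1) * r0)    {0,1,2,3,4,5,6,7,8,9,10,11,12,13,14,15,16,17,18,19,20,21,22,23,24,25,26,27,28,29,30,31}
step 7: r1 <- 7                      {0,1,2,3,4,5,6,7,8,9,10,11,12,13,14,15,16,17,18,19,20,21,22,23,24,25,26,27,28,29,30,31}
step 8: r0 <- r1                     {0,1,2,3,4,5,6,7,8,9,10,11,12,13,14,15,16,17,18,19,20,21,22,23,24,25,26,27,28,29,30,31}
step 9: r1 <- max((r1 * 7), r0)      {0,1,2,3,4,5,6,7,8,9,10,11,12,13,14,15,16,17,18,19,20,21,22,23,24,25,26,27,28,29,30,31}

Answer: 10 steps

r0: 7,7,7,7,7,7,7,7,7,7,7,7,7,7,7,7,7,7,7,7,7,7,7,7,7,7,7,7,7,7,7,7
r1: 49,49,49,49,49,49,49,49,49,49,49,49,49,49,49,49,49,49,49,49,49,49,49,49,49,49,49,49,49,49,49,49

steps = 10; useful = 255; efficiency = 255/320 = 51/64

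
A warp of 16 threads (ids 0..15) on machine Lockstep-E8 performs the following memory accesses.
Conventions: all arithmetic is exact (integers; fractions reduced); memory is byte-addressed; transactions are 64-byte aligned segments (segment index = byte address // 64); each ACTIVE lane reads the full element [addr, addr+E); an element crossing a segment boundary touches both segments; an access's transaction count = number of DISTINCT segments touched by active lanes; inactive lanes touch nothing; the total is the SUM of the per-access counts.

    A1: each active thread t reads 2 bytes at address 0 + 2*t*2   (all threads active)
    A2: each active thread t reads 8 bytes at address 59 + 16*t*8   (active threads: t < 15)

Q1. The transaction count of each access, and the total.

A1: 1 transaction
A2: 30 transactions

Answer: 1,30; total 31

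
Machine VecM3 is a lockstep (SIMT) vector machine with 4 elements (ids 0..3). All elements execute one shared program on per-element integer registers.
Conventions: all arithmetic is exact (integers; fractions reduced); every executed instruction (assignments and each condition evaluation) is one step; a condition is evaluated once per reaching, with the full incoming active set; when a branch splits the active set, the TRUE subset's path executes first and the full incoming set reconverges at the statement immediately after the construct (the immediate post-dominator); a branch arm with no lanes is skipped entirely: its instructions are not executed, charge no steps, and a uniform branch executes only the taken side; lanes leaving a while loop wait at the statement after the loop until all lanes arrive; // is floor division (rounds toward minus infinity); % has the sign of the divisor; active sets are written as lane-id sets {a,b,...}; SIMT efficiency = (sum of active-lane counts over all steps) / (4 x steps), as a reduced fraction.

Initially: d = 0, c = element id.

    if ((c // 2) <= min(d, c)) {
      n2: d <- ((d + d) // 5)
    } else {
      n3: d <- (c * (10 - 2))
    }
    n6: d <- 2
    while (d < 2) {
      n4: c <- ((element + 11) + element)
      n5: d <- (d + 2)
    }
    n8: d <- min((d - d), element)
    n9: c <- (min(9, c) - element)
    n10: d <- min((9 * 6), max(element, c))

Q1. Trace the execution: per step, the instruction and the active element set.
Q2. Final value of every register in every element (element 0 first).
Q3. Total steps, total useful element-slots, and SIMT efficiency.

step 0: eval ((c // 2) <= min(d, c)) {0,1,2,3}
step 1: d <- ((d + d) // 5)          {0,1}
step 2: d <- (c * (10 - 2))          {2,3}
step 3: d <- 2                       {0,1,2,3}
step 4: eval (d < 2)                 {0,1,2,3}
step 5: d <- min((d - d), element)   {0,1,2,3}
step 6: c <- (min(9, c) - element)   {0,1,2,3}
step 7: d <- min((9 * 6), max(element, c)) {0,1,2,3}

Answer: 8 steps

d: 0,1,2,3
c: 0,0,0,0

steps = 8; useful = 28; efficiency = 28/32 = 7/8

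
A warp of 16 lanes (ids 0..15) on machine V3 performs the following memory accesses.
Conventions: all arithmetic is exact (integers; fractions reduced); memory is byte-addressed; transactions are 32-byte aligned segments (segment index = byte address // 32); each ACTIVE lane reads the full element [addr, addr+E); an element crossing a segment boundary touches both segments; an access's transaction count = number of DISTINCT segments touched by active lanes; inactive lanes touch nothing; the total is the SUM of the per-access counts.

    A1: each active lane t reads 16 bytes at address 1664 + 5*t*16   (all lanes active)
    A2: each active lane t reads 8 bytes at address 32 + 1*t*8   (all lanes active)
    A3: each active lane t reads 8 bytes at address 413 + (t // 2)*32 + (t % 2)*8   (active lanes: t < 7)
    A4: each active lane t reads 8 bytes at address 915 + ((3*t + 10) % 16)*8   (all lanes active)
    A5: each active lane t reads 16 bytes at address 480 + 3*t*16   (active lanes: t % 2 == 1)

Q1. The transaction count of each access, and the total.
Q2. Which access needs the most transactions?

A1: 16 transactions
A2: 4 transactions
A3: 5 transactions
A4: 5 transactions
A5: 8 transactions

Answer: 16,4,5,5,8; total 38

Answer: A1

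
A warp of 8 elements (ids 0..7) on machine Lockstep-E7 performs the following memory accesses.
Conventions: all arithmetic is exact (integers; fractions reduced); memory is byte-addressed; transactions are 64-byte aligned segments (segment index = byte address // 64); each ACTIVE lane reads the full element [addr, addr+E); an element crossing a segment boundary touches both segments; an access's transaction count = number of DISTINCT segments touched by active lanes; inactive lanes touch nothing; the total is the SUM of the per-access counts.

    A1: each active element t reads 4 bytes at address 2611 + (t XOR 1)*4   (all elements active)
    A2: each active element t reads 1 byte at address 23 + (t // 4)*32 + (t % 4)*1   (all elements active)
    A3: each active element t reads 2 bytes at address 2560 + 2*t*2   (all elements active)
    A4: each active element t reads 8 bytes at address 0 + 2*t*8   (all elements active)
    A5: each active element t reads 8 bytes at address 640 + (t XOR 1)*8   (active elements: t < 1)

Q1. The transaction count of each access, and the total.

A1: 2 transactions
A2: 1 transaction
A3: 1 transaction
A4: 2 transactions
A5: 1 transaction

Answer: 2,1,1,2,1; total 7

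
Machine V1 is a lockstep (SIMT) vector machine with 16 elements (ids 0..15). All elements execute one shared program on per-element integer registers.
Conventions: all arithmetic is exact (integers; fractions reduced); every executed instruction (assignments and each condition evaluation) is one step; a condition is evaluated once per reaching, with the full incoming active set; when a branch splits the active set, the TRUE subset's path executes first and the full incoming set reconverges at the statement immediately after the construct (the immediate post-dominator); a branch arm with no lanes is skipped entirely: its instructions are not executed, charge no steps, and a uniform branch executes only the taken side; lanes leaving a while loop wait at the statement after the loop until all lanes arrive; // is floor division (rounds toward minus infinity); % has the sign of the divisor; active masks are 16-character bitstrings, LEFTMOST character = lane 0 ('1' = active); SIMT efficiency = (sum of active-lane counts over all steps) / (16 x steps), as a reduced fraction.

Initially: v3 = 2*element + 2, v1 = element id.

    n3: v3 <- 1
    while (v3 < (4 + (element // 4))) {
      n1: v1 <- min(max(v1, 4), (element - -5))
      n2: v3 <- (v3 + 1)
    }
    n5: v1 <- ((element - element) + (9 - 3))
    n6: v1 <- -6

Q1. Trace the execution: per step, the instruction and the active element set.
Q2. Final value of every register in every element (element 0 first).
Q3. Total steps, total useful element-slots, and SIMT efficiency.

step 0: v3 <- 1                      1111111111111111
step 1: eval (v3 < (4 + (element // 4))) 1111111111111111
step 2: v1 <- min(max(v1, 4), (element - -5)) 1111111111111111
step 3: v3 <- (v3 + 1)               1111111111111111
step 4: eval (v3 < (4 + (element // 4))) 1111111111111111
step 5: v1 <- min(max(v1, 4), (element - -5)) 1111111111111111
step 6: v3 <- (v3 + 1)               1111111111111111
step 7: eval (v3 < (4 + (element // 4))) 1111111111111111
step 8: v1 <- min(max(v1, 4), (element - -5)) 1111111111111111
step 9: v3 <- (v3 + 1)               1111111111111111
step 10: eval (v3 < (4 + (element // 4))) 1111111111111111
step 11: v1 <- min(max(v1, 4), (element - -5)) 0000111111111111
step 12: v3 <- (v3 + 1)               0000111111111111
step 13: eval (v3 < (4 + (element // 4))) 0000111111111111
step 14: v1 <- min(max(v1, 4), (element - -5)) 0000000011111111
step 15: v3 <- (v3 + 1)               0000000011111111
step 16: eval (v3 < (4 + (element // 4))) 0000000011111111
step 17: v1 <- min(max(v1, 4), (element - -5)) 0000000000001111
step 18: v3 <- (v3 + 1)               0000000000001111
step 19: eval (v3 < (4 + (element // 4))) 0000000000001111
step 20: v1 <- ((element - element) + (9 - 3)) 1111111111111111
step 21: v1 <- -6                     1111111111111111

Answer: 22 steps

v3: 4,4,4,4,5,5,5,5,6,6,6,6,7,7,7,7
v1: -6,-6,-6,-6,-6,-6,-6,-6,-6,-6,-6,-6,-6,-6,-6,-6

steps = 22; useful = 280; efficiency = 280/352 = 35/44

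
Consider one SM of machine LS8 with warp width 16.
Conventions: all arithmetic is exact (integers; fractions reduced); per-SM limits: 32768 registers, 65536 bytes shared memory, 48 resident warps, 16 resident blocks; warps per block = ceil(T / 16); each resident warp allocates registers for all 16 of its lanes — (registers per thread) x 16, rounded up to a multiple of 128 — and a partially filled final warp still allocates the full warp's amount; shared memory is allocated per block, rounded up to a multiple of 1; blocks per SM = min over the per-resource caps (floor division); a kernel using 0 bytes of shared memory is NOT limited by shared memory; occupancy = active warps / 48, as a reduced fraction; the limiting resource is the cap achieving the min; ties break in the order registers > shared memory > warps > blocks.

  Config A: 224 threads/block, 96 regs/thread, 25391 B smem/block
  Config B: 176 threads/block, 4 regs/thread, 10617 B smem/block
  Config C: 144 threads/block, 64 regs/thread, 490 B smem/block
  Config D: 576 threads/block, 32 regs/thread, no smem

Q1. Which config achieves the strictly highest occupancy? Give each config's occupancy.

occupancies: A 7/24, B 11/12, C 9/16, D 3/4

Answer: B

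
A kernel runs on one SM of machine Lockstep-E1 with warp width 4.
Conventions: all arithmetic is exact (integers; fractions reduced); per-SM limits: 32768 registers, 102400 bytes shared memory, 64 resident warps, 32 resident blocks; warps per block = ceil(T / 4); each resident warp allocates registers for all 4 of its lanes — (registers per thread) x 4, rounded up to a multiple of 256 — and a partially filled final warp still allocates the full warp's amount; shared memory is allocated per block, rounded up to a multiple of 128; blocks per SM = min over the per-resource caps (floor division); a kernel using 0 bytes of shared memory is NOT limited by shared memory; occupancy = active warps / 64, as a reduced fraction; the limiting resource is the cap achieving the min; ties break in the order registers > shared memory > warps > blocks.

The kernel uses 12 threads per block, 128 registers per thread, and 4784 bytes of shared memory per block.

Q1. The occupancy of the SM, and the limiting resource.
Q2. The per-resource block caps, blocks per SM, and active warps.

Answer: occupancy 63/64, limited by registers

registers: 21 blocks
shared memory: 21 blocks
warps: 21 blocks
blocks: 32 blocks

Answer: 21 blocks, 63 active warps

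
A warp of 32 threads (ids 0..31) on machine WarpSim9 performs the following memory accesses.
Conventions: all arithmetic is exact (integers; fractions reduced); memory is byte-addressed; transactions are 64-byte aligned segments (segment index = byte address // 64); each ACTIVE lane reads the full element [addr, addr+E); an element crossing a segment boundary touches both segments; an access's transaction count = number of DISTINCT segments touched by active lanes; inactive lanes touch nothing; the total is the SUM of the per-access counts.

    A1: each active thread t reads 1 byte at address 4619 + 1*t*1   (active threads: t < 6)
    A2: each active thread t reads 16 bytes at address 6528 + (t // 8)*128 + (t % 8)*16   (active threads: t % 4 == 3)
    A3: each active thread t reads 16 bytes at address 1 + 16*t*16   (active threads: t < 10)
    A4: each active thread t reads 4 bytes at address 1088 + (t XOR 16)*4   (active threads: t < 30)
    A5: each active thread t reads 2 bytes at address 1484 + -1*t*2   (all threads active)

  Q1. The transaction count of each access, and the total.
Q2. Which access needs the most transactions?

A1: 1 transaction
A2: 8 transactions
A3: 10 transactions
A4: 2 transactions
A5: 2 transactions

Answer: 1,8,10,2,2; total 23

Answer: A3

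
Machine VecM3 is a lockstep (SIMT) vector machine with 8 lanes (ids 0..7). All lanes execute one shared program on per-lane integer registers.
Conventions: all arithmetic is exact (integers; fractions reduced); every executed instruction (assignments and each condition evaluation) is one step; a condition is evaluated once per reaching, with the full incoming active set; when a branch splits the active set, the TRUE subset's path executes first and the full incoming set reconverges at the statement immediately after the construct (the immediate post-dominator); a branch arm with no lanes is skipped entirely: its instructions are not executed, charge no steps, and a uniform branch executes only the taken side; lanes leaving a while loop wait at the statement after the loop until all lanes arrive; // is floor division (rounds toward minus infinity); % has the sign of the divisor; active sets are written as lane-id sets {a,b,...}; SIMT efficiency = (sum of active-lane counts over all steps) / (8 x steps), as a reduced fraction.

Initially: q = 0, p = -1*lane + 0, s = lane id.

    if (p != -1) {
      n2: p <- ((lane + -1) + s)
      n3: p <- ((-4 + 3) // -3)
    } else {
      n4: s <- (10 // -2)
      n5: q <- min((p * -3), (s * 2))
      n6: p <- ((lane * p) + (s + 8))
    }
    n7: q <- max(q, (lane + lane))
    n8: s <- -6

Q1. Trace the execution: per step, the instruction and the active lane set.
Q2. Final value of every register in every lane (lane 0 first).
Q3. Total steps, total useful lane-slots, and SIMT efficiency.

step 0: eval (p != -1)               {0,1,2,3,4,5,6,7}
step 1: p <- ((lane + -1) + s)       {0,2,3,4,5,6,7}
step 2: p <- ((-4 + 3) // -3)        {0,2,3,4,5,6,7}
step 3: s <- (10 // -2)              {1}
step 4: q <- min((p * -3), (s * 2))  {1}
step 5: p <- ((lane * p) + (s + 8))  {1}
step 6: q <- max(q, (lane + lane))   {0,1,2,3,4,5,6,7}
step 7: s <- -6                      {0,1,2,3,4,5,6,7}

Answer: 8 steps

q: 0,2,4,6,8,10,12,14
p: 0,2,0,0,0,0,0,0
s: -6,-6,-6,-6,-6,-6,-6,-6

steps = 8; useful = 41; efficiency = 41/64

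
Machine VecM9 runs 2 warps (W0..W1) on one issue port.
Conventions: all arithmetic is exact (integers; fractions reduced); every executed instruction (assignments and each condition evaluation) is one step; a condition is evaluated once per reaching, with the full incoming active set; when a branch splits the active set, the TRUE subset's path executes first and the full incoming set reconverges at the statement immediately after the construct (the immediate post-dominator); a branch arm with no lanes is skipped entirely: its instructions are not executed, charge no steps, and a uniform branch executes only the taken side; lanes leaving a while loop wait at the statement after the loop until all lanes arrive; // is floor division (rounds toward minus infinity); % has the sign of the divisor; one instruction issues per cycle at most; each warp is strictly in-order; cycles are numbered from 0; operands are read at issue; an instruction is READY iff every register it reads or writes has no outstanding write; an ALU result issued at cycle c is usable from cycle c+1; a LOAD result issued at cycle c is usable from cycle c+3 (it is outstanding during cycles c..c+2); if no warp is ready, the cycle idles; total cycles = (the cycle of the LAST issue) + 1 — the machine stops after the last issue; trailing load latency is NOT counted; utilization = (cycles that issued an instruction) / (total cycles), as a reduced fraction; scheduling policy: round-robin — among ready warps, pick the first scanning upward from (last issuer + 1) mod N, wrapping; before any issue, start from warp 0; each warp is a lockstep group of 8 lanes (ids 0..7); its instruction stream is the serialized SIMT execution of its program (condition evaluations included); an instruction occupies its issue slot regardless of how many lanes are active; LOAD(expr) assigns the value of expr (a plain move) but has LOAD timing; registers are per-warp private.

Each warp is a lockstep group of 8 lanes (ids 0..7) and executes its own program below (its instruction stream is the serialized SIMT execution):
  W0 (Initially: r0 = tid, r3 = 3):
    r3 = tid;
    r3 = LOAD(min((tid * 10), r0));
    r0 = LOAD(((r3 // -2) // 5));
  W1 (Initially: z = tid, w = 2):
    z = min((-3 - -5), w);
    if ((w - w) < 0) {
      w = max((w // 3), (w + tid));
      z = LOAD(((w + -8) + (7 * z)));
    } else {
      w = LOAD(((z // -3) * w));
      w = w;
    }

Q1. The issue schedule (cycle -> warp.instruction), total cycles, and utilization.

cycle 0: W0.I0
cycle 1: W1.I0
cycle 2: W0.I1
cycle 3: W1.I1
cycle 4: W1.I2
cycle 5: W0.I2
cycle 6: idle
cycle 7: W1.I3

Answer: 8 cycles, utilization 7/8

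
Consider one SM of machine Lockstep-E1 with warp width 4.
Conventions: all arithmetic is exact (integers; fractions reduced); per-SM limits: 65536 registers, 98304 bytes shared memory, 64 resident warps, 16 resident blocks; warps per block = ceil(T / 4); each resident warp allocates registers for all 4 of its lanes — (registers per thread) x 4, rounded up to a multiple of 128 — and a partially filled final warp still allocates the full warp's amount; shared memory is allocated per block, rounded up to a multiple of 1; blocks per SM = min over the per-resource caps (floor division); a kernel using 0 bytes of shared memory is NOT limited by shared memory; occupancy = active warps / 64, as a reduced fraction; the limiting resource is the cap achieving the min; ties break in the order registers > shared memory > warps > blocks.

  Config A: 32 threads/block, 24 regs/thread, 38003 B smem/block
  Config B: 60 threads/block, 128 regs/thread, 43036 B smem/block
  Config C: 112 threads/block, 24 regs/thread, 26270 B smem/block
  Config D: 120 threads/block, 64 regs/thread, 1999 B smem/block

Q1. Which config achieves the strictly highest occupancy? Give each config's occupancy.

occupancies: A 1/4, B 15/32, C 7/8, D 15/16

Answer: D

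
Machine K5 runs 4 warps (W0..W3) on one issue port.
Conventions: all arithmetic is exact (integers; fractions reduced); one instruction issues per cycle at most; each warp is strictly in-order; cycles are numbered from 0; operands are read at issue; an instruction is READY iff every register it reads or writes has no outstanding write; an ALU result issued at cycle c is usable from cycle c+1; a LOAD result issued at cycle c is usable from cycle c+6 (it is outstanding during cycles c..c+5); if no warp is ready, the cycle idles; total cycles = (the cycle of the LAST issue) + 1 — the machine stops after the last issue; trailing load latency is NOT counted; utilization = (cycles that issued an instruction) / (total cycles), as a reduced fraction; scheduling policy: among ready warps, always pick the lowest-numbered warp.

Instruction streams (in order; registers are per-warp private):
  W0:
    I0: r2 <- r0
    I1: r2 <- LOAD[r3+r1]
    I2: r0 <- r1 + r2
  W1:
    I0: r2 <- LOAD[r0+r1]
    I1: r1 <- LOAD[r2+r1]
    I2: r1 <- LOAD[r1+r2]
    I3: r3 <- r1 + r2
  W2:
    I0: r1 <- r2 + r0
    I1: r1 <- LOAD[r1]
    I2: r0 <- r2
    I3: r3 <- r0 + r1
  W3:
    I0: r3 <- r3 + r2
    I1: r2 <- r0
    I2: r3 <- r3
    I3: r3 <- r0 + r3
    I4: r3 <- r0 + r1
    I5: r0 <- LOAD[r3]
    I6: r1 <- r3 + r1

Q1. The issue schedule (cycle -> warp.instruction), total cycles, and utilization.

cycle 0: W0.I0
cycle 1: W0.I1
cycle 2: W1.I0
cycle 3: W2.I0
cycle 4: W2.I1
cycle 5: W2.I2
cycle 6: W3.I0
cycle 7: W0.I2
cycle 8: W1.I1
cycle 9: W3.I1
cycle 10: W2.I3
cycle 11: W3.I2
cycle 12: W3.I3
cycle 13: W3.I4
cycle 14: W1.I2
cycle 15: W3.I5
cycle 16: W3.I6
cycle 17: idle
cycle 18: idle
cycle 19: idle
cycle 20: W1.I3

Answer: 21 cycles, utilization 6/7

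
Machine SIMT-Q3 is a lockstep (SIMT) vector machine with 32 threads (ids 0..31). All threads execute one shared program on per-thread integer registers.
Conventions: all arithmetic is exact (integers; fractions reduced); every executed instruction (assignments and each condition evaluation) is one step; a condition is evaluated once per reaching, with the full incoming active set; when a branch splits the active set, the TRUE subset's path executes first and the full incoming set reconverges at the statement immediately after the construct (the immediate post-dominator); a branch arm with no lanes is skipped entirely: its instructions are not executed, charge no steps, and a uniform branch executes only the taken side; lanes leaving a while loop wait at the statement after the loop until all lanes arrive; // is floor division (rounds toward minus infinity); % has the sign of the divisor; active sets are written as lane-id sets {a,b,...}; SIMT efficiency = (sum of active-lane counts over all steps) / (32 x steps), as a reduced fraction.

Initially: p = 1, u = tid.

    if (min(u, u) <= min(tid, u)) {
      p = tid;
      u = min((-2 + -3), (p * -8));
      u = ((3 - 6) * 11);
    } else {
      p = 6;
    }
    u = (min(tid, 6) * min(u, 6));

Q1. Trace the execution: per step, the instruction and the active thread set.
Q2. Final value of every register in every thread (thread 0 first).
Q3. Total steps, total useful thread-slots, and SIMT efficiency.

step 0: eval (min(u, u) <= min(tid, u)) {0,1,2,3,4,5,6,7,8,9,10,11,12,13,14,15,16,17,18,19,20,21,22,23,24,25,26,27,28,29,30,31}
step 1: p <- tid                     {0,1,2,3,4,5,6,7,8,9,10,11,12,13,14,15,16,17,18,19,20,21,22,23,24,25,26,27,28,29,30,31}
step 2: u <- min((-2 + -3), (p * -8)) {0,1,2,3,4,5,6,7,8,9,10,11,12,13,14,15,16,17,18,19,20,21,22,23,24,25,26,27,28,29,30,31}
step 3: u <- ((3 - 6) * 11)          {0,1,2,3,4,5,6,7,8,9,10,11,12,13,14,15,16,17,18,19,20,21,22,23,24,25,26,27,28,29,30,31}
step 4: u <- (min(tid, 6) * min(u, 6)) {0,1,2,3,4,5,6,7,8,9,10,11,12,13,14,15,16,17,18,19,20,21,22,23,24,25,26,27,28,29,30,31}

Answer: 5 steps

p: 0,1,2,3,4,5,6,7,8,9,10,11,12,13,14,15,16,17,18,19,20,21,22,23,24,25,26,27,28,29,30,31
u: 0,-33,-66,-99,-132,-165,-198,-198,-198,-198,-198,-198,-198,-198,-198,-198,-198,-198,-198,-198,-198,-198,-198,-198,-198,-198,-198,-198,-198,-198,-198,-198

steps = 5; useful = 160; efficiency = 160/160 = 1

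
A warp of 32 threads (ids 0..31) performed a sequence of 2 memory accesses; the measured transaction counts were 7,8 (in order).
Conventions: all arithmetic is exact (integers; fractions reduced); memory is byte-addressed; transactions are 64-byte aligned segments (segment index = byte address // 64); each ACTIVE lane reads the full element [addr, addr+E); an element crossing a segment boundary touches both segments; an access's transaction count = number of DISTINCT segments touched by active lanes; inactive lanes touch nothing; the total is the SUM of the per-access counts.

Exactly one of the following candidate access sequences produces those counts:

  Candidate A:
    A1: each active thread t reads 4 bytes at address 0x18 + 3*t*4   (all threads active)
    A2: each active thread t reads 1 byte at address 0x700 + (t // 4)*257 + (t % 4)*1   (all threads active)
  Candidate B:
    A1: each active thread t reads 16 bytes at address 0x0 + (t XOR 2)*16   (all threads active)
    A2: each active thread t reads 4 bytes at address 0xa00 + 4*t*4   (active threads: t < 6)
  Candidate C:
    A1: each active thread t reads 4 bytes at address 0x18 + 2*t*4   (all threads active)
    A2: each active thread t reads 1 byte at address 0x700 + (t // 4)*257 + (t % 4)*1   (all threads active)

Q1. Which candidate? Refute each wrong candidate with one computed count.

B: A1 gives 8 transactions, not 7
C: A1 gives 5 transactions, not 7
A: all counts match (7,8)

Answer: A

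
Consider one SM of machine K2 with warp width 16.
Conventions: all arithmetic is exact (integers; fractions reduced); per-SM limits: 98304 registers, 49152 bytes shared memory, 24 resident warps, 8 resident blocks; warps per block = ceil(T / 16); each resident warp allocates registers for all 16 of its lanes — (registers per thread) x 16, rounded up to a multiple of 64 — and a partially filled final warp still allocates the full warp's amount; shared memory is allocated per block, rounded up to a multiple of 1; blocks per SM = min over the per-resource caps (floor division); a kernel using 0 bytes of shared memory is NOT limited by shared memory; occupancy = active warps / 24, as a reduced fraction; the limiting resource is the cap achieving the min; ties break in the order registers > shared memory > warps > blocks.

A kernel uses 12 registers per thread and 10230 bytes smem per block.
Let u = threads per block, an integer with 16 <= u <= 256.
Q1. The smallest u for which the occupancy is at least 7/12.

Answer: u = 49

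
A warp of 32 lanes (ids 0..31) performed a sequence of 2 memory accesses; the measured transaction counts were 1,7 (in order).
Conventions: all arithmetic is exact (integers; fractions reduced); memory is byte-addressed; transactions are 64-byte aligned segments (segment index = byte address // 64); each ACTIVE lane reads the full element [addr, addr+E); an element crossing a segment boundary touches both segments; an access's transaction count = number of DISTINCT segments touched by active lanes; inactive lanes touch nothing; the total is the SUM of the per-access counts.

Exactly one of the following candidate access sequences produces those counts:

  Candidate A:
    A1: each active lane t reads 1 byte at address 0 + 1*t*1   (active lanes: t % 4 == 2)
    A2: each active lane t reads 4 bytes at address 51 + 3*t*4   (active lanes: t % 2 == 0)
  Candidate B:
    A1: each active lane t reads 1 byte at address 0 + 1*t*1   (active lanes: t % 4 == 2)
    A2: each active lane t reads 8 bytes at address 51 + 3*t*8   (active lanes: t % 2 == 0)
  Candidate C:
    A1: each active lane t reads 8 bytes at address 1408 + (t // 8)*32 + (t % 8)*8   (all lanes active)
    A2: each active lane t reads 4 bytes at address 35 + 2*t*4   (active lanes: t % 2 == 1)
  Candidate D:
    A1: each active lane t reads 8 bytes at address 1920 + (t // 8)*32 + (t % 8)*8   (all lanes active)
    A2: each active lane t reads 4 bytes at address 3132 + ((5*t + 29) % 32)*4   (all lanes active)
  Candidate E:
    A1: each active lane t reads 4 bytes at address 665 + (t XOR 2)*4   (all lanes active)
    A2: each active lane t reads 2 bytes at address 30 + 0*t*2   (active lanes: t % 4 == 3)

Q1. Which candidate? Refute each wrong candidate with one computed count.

B: A2 gives 13 transactions, not 7
C: A1 gives 3 transactions, not 1
D: A1 gives 3 transactions, not 1
E: A1 gives 3 transactions, not 1
A: all counts match (1,7)

Answer: A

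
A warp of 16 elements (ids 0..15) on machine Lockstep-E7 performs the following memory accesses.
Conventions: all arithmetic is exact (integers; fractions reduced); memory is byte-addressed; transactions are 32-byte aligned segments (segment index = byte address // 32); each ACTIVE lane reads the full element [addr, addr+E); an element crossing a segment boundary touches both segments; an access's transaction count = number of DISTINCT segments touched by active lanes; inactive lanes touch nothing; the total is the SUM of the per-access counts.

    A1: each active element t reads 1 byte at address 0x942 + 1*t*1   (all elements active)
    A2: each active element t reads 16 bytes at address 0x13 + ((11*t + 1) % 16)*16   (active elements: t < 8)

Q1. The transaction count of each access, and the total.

A1: 1 transaction
A2: 7 transactions

Answer: 1,7; total 8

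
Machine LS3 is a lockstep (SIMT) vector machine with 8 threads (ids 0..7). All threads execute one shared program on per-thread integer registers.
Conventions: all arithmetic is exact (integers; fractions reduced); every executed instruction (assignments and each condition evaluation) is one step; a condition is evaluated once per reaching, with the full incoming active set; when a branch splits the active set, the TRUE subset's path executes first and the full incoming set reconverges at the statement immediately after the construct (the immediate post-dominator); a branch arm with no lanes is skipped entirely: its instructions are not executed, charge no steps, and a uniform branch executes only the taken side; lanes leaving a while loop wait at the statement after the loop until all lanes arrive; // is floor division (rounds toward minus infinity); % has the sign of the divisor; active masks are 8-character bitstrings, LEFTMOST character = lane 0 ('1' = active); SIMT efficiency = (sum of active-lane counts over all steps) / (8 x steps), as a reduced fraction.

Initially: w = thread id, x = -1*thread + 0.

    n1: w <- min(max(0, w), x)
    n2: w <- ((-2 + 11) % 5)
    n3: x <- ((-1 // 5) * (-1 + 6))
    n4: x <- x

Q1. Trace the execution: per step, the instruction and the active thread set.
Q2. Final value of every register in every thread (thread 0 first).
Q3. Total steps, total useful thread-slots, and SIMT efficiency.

step 0: w <- min(max(0, w), x)       11111111
step 1: w <- ((-2 + 11) % 5)         11111111
step 2: x <- ((-1 // 5) * (-1 + 6))  11111111
step 3: x <- x                       11111111

Answer: 4 steps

w: 4,4,4,4,4,4,4,4
x: -5,-5,-5,-5,-5,-5,-5,-5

steps = 4; useful = 32; efficiency = 32/32 = 1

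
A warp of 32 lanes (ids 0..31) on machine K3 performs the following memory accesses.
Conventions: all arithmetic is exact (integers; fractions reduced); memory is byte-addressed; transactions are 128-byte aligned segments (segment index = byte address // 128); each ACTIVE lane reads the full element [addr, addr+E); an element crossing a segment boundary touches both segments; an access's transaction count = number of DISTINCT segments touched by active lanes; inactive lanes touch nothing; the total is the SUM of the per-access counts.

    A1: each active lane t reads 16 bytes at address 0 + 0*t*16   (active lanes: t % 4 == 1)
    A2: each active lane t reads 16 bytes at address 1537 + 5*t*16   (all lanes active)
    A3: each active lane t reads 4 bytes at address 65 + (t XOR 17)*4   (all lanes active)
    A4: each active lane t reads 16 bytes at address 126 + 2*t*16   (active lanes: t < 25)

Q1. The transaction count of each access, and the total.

A1: 1 transaction
A2: 20 transactions
A3: 2 transactions
A4: 8 transactions

Answer: 1,20,2,8; total 31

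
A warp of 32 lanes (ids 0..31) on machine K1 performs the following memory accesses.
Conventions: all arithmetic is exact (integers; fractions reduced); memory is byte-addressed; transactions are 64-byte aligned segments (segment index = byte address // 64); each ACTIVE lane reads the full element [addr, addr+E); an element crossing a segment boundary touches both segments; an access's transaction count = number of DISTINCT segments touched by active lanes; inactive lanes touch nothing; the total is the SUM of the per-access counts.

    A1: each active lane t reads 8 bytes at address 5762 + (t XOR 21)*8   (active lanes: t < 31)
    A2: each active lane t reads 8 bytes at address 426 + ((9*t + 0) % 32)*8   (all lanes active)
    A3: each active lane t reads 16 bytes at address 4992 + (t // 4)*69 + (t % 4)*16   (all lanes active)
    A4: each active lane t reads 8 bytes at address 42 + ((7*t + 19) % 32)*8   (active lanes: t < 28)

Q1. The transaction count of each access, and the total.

A1: 5 transactions
A2: 5 transactions
A3: 9 transactions
A4: 5 transactions

Answer: 5,5,9,5; total 24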